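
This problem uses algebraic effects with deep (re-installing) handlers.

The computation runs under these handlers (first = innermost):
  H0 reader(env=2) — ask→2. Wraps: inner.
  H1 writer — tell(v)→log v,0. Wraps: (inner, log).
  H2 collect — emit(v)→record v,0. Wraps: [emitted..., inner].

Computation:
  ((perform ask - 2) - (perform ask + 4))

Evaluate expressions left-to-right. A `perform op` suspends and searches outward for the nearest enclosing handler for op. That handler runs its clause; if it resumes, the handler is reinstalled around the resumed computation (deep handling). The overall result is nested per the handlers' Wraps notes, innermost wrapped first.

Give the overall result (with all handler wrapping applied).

Evaluation trace:
ask @ H0 ⇒ 2
ask @ H0 ⇒ 2
H0 returns -6
H1 returns (-6, ())
H2 returns [(-6, ())]
= [(-6, ())]

Answer: [(-6, ())]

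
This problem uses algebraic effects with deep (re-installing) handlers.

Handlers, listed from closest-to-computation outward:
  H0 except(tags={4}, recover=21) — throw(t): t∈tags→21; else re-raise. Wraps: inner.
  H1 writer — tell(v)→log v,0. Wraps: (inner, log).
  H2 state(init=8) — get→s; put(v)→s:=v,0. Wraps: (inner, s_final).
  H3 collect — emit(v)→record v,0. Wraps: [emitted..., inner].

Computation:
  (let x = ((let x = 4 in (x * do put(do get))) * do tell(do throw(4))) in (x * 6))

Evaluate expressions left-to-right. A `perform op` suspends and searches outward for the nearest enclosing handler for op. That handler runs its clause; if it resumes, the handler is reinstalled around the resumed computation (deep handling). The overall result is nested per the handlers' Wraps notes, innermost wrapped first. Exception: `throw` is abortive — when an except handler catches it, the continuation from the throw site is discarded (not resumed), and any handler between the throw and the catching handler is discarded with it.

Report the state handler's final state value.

Evaluation trace:
get @ H2 ⇒ 8
put(8) @ H2 ⇒ s:=8
throw(4) @ H0 caught ⇒ 21
H1 returns (21, ())
H2 returns ((21, ()), 8)
H3 returns [((21, ()), 8)]
= [((21, ()), 8)]

Answer: 8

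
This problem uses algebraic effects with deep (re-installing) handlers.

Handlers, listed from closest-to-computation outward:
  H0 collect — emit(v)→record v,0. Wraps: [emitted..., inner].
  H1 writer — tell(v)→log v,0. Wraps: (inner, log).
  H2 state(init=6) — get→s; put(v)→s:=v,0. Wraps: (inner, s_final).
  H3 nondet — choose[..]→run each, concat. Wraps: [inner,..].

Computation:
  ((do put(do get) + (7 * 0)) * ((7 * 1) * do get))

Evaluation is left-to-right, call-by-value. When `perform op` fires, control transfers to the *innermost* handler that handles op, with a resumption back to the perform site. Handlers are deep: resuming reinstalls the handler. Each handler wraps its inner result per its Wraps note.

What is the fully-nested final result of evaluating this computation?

Answer: [(([0], ()), 6)]

Step-by-step:
get @ H2 ⇒ 6
put(6) @ H2 ⇒ s:=6
get @ H2 ⇒ 6
H0 returns [0]
H1 returns ([0], ())
H2 returns (([0], ()), 6)
H3 returns [(([0], ()), 6)]
= [(([0], ()), 6)]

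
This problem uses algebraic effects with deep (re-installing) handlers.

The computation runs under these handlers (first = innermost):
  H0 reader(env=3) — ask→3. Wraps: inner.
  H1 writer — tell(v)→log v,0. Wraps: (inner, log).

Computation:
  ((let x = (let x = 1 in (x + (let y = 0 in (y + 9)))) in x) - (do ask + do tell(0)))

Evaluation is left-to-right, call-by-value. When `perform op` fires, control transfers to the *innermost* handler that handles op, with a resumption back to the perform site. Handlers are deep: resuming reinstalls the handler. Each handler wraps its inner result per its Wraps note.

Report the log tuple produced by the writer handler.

Step-by-step:
ask @ H0 ⇒ 3
tell(0) @ H1 ⇒ log+=0
H0 returns 7
H1 returns (7, (0))
= (7, (0))

Answer: (0)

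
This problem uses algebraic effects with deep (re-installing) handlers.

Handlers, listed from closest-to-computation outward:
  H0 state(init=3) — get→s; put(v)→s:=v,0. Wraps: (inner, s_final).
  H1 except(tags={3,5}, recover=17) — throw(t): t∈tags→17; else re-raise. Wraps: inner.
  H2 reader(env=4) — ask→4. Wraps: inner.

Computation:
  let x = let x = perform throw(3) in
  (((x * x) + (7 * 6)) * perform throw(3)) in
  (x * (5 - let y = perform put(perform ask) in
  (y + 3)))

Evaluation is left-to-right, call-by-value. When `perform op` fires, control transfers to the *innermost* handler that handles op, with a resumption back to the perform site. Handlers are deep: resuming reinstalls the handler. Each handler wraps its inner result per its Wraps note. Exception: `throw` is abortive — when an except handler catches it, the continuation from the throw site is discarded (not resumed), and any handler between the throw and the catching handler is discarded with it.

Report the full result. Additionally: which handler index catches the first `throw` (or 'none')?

Answer: 17 ; first throw caught by: H1

Working:
throw(3) @ H1 caught ⇒ 17
H2 returns 17
= 17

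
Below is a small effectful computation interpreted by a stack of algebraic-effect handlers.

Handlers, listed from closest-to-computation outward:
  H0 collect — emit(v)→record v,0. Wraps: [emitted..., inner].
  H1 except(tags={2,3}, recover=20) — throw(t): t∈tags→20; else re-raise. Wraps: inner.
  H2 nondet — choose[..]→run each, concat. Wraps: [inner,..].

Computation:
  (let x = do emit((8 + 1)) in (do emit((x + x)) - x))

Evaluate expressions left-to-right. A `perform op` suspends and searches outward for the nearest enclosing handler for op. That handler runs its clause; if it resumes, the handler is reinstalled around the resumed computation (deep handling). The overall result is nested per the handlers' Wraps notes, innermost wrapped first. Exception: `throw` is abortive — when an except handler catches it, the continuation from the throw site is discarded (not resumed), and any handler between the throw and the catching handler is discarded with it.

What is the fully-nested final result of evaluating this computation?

Answer: [[9, 0, 0]]

Step-by-step:
emit(9) @ H0 ⇒ out+=9
emit(0) @ H0 ⇒ out+=0
H0 returns [9, 0, 0]
H1 returns [9, 0, 0]
H2 returns [[9, 0, 0]]
= [[9, 0, 0]]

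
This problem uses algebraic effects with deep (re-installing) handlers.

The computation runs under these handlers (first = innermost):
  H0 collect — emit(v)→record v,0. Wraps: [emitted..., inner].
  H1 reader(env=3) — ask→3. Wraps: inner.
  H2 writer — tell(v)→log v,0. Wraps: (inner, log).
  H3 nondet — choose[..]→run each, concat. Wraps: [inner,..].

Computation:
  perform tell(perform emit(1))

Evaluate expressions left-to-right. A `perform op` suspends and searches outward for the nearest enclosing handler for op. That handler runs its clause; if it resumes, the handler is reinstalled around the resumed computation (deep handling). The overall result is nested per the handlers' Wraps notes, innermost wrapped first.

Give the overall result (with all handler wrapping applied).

Evaluation trace:
emit(1) @ H0 ⇒ out+=1
tell(0) @ H2 ⇒ log+=0
H0 returns [1, 0]
H1 returns [1, 0]
H2 returns ([1, 0], (0))
H3 returns [([1, 0], (0))]
= [([1, 0], (0))]

Answer: [([1, 0], (0))]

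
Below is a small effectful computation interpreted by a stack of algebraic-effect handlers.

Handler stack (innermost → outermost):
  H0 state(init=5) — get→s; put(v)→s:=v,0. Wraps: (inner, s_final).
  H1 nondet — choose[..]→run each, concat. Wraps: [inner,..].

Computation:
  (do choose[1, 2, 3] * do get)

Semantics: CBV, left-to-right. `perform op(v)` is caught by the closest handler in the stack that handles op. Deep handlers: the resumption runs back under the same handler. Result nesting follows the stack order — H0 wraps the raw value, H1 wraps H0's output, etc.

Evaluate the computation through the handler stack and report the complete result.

Evaluation trace:
choose[1, 2, 3] @ H1
  branch[0] choose=1:
    get @ H0 ⇒ 5
    H0 returns (5, 5)
    H1 returns [(5, 5)]
  branch[1] choose=2:
    get @ H0 ⇒ 5
    H0 returns (10, 5)
    H1 returns [(10, 5)]
  branch[2] choose=3:
    get @ H0 ⇒ 5
    H0 returns (15, 5)
    H1 returns [(15, 5)]
= [(5, 5), (10, 5), (15, 5)]

Answer: [(5, 5), (10, 5), (15, 5)]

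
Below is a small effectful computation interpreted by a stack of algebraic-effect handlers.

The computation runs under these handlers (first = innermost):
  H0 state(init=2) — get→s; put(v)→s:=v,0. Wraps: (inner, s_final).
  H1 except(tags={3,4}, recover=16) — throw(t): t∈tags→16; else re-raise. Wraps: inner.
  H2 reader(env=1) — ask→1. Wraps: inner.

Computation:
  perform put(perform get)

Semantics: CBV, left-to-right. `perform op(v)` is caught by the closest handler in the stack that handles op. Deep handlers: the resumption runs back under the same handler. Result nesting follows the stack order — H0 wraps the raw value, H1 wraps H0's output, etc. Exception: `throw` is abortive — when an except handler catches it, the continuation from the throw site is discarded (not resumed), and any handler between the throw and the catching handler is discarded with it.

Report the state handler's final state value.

Answer: 2

Evaluation trace:
get @ H0 ⇒ 2
put(2) @ H0 ⇒ s:=2
H0 returns (0, 2)
H1 returns (0, 2)
H2 returns (0, 2)
= (0, 2)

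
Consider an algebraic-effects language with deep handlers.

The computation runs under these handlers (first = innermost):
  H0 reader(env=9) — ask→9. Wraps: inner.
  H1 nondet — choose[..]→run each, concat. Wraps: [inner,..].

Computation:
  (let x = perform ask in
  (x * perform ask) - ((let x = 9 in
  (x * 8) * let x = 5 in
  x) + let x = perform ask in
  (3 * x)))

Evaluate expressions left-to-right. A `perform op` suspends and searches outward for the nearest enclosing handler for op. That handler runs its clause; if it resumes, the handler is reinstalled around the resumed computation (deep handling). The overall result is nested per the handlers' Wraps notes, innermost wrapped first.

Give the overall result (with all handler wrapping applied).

Answer: [-306]

Step-by-step:
ask @ H0 ⇒ 9
ask @ H0 ⇒ 9
ask @ H0 ⇒ 9
H0 returns -306
H1 returns [-306]
= [-306]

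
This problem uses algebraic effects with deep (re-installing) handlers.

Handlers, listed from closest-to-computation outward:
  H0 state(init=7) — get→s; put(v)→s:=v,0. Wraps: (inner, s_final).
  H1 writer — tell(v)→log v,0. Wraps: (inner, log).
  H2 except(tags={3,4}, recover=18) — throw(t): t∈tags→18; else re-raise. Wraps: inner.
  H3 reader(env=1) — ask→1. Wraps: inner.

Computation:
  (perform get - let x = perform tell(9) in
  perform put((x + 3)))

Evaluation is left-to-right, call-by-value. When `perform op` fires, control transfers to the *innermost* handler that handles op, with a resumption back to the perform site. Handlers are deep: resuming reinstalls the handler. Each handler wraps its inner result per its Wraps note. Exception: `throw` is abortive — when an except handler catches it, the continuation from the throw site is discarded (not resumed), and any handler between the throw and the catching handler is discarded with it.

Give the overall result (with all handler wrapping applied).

Answer: ((7, 3), (9))

Evaluation trace:
get @ H0 ⇒ 7
tell(9) @ H1 ⇒ log+=9
put(3) @ H0 ⇒ s:=3
H0 returns (7, 3)
H1 returns ((7, 3), (9))
H2 returns ((7, 3), (9))
H3 returns ((7, 3), (9))
= ((7, 3), (9))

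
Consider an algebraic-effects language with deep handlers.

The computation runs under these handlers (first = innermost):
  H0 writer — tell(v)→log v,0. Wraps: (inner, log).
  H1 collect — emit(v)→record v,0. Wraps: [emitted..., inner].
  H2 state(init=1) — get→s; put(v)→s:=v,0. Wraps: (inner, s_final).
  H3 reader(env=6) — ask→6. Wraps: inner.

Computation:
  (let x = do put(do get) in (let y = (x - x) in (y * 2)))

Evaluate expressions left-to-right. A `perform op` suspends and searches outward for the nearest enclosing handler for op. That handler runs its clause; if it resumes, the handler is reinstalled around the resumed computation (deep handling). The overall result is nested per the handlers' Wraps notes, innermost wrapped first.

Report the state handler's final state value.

Evaluation trace:
get @ H2 ⇒ 1
put(1) @ H2 ⇒ s:=1
H0 returns (0, ())
H1 returns [(0, ())]
H2 returns ([(0, ())], 1)
H3 returns ([(0, ())], 1)
= ([(0, ())], 1)

Answer: 1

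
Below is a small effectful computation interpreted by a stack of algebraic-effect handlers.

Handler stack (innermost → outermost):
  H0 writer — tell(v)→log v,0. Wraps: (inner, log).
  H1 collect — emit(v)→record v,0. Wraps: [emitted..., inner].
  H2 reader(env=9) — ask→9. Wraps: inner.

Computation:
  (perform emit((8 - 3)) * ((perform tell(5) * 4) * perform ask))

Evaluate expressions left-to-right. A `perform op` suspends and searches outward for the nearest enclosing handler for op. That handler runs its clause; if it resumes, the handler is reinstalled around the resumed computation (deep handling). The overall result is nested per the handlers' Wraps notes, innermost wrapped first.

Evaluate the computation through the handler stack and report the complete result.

Answer: [5, (0, (5))]

Working:
emit(5) @ H1 ⇒ out+=5
tell(5) @ H0 ⇒ log+=5
ask @ H2 ⇒ 9
H0 returns (0, (5))
H1 returns [5, (0, (5))]
H2 returns [5, (0, (5))]
= [5, (0, (5))]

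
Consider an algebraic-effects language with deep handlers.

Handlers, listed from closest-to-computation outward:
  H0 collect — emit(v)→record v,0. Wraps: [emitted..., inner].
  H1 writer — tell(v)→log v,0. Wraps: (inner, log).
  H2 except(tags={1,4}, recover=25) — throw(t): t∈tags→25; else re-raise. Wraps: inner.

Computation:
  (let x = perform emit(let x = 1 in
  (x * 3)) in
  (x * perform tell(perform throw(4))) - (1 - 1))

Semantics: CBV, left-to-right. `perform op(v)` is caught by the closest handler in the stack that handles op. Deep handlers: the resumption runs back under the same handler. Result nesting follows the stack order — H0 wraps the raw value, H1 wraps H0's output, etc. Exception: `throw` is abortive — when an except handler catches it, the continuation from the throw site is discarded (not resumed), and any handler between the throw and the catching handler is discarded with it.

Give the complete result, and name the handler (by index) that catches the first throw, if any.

Working:
emit(3) @ H0 ⇒ out+=3
throw(4) @ H2 caught ⇒ 25
= 25

Answer: 25 ; first throw caught by: H2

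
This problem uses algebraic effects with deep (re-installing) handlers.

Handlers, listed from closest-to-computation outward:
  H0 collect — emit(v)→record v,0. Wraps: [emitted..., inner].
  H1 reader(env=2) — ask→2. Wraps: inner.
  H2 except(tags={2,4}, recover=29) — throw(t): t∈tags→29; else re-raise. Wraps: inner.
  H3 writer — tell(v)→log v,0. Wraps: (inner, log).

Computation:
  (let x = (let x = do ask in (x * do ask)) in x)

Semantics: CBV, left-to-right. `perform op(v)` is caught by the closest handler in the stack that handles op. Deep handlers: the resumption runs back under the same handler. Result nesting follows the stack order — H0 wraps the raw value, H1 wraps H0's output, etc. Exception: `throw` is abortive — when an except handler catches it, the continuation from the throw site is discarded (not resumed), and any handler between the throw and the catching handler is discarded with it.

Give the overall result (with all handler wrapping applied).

Evaluation trace:
ask @ H1 ⇒ 2
ask @ H1 ⇒ 2
H0 returns [4]
H1 returns [4]
H2 returns [4]
H3 returns ([4], ())
= ([4], ())

Answer: ([4], ())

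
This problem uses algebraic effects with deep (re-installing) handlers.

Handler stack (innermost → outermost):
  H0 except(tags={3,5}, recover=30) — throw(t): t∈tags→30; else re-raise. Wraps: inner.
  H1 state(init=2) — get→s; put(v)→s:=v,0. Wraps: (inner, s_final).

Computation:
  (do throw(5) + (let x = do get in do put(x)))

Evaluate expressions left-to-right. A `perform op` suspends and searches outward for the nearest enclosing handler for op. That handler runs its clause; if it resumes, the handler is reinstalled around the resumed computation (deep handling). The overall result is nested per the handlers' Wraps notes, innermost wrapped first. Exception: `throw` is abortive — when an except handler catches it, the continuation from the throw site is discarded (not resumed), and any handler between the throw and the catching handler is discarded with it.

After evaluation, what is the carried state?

Answer: 2

Evaluation trace:
throw(5) @ H0 caught ⇒ 30
H1 returns (30, 2)
= (30, 2)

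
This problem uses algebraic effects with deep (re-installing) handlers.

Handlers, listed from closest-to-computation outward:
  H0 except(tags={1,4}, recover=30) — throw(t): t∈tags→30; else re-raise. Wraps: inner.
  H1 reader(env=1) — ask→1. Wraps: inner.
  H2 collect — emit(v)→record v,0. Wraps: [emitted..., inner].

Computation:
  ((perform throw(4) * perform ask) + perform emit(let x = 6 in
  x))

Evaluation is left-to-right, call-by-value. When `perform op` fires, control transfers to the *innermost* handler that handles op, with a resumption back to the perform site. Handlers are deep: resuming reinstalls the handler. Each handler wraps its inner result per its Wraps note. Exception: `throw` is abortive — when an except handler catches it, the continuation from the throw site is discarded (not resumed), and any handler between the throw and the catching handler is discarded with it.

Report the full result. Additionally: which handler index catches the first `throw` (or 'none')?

Answer: [30] ; first throw caught by: H0

Step-by-step:
throw(4) @ H0 caught ⇒ 30
H1 returns 30
H2 returns [30]
= [30]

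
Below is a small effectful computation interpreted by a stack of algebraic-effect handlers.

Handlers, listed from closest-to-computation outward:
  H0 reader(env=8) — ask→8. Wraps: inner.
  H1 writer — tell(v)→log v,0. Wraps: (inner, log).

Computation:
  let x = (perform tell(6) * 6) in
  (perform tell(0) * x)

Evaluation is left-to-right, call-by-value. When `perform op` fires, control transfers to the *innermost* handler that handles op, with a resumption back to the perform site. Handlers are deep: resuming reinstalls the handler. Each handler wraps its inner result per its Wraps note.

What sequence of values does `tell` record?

Answer: (6, 0)

Working:
tell(6) @ H1 ⇒ log+=6
tell(0) @ H1 ⇒ log+=0
H0 returns 0
H1 returns (0, (6, 0))
= (0, (6, 0))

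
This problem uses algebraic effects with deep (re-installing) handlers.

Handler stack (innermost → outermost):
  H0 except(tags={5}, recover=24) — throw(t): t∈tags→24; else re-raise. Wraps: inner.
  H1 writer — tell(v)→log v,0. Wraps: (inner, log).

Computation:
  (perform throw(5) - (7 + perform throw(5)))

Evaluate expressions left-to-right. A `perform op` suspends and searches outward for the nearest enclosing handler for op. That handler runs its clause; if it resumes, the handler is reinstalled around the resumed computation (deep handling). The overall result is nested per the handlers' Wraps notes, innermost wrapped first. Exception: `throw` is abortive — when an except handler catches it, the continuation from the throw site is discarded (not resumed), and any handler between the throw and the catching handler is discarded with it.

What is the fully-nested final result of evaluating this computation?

Answer: (24, ())

Evaluation trace:
throw(5) @ H0 caught ⇒ 24
H1 returns (24, ())
= (24, ())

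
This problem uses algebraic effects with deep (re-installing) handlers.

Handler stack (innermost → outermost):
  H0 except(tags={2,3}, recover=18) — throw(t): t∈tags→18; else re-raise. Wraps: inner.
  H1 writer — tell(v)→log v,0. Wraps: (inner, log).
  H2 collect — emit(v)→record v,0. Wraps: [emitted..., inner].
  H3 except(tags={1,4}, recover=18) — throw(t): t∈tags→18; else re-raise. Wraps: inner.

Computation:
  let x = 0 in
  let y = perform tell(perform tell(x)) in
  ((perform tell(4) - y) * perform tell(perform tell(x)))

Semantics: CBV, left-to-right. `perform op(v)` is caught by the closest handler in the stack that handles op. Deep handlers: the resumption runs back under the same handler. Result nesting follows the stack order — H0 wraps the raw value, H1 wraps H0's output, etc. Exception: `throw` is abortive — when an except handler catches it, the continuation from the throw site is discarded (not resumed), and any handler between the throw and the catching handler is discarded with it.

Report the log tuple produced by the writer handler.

Step-by-step:
tell(0) @ H1 ⇒ log+=0
tell(0) @ H1 ⇒ log+=0
tell(4) @ H1 ⇒ log+=4
tell(0) @ H1 ⇒ log+=0
tell(0) @ H1 ⇒ log+=0
H0 returns 0
H1 returns (0, (0, 0, 4, 0, 0))
H2 returns [(0, (0, 0, 4, 0, 0))]
H3 returns [(0, (0, 0, 4, 0, 0))]
= [(0, (0, 0, 4, 0, 0))]

Answer: (0, 0, 4, 0, 0)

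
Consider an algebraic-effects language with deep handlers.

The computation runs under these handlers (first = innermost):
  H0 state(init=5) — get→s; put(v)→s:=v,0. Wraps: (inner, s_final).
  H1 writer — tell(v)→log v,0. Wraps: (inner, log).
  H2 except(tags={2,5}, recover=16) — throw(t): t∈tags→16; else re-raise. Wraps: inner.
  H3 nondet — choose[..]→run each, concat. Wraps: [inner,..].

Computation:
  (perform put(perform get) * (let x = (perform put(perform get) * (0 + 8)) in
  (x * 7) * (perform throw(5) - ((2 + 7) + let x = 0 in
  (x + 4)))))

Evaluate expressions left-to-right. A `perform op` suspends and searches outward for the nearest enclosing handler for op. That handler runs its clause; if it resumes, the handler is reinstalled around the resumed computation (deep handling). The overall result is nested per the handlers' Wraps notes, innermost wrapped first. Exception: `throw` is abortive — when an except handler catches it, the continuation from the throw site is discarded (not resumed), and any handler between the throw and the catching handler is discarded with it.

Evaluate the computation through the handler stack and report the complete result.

Answer: [16]

Working:
get @ H0 ⇒ 5
put(5) @ H0 ⇒ s:=5
get @ H0 ⇒ 5
put(5) @ H0 ⇒ s:=5
throw(5) @ H2 caught ⇒ 16
H3 returns [16]
= [16]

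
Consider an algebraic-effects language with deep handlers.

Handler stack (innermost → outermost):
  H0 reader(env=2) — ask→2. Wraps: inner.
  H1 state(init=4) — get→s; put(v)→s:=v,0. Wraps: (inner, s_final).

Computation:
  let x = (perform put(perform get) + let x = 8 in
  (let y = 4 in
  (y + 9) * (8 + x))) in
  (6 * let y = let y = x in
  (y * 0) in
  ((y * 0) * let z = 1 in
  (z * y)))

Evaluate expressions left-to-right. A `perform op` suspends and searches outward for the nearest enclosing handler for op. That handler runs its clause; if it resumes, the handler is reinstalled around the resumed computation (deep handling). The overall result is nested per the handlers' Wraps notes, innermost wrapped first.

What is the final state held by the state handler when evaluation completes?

Evaluation trace:
get @ H1 ⇒ 4
put(4) @ H1 ⇒ s:=4
H0 returns 0
H1 returns (0, 4)
= (0, 4)

Answer: 4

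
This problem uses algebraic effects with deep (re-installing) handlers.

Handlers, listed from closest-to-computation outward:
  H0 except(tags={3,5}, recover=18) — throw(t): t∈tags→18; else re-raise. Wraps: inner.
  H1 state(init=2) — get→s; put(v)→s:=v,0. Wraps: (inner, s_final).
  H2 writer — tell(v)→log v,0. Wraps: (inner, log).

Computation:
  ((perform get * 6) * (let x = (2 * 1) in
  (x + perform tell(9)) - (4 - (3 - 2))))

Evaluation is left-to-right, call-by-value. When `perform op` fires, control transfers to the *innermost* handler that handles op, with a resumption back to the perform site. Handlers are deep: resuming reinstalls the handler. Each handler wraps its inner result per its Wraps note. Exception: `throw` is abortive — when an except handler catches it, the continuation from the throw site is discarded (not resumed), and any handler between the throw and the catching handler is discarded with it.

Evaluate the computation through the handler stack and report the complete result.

Evaluation trace:
get @ H1 ⇒ 2
tell(9) @ H2 ⇒ log+=9
H0 returns -12
H1 returns (-12, 2)
H2 returns ((-12, 2), (9))
= ((-12, 2), (9))

Answer: ((-12, 2), (9))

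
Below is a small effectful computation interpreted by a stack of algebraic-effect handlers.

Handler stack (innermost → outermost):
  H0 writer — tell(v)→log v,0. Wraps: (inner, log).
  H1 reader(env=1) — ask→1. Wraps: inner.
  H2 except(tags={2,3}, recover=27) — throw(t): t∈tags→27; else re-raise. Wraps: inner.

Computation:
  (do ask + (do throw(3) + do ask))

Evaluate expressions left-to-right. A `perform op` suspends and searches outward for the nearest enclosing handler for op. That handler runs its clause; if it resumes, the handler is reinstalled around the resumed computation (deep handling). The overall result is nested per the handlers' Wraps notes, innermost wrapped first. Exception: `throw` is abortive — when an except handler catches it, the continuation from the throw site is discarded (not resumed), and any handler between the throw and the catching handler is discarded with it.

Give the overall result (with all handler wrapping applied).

Answer: 27

Working:
ask @ H1 ⇒ 1
throw(3) @ H2 caught ⇒ 27
= 27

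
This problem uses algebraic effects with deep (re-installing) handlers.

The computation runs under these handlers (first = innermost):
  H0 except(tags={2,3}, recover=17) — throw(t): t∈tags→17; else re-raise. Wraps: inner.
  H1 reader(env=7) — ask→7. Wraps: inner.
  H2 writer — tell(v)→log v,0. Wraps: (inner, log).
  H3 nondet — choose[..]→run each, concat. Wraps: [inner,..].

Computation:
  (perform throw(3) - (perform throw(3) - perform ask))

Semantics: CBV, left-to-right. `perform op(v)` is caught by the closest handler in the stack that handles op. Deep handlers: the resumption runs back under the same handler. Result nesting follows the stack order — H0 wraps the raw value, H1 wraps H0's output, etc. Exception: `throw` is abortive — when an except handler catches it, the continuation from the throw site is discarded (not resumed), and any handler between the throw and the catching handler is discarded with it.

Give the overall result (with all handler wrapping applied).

Step-by-step:
throw(3) @ H0 caught ⇒ 17
H1 returns 17
H2 returns (17, ())
H3 returns [(17, ())]
= [(17, ())]

Answer: [(17, ())]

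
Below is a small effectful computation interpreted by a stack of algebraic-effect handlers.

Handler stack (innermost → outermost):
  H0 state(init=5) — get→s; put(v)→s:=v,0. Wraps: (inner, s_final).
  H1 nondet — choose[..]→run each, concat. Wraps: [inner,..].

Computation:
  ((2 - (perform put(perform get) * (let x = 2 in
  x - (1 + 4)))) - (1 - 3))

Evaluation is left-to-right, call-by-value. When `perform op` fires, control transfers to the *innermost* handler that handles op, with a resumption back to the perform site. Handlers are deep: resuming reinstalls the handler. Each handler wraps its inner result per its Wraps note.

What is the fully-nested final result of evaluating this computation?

Answer: [(4, 5)]

Working:
get @ H0 ⇒ 5
put(5) @ H0 ⇒ s:=5
H0 returns (4, 5)
H1 returns [(4, 5)]
= [(4, 5)]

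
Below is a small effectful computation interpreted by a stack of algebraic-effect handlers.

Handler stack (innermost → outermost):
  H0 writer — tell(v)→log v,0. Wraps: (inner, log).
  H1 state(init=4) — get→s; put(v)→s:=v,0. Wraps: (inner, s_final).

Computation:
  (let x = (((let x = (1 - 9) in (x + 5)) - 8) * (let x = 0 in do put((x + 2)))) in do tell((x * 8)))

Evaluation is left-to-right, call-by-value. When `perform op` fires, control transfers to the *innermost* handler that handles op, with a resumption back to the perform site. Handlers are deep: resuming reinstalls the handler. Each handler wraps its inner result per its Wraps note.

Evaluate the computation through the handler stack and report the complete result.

Evaluation trace:
put(2) @ H1 ⇒ s:=2
tell(0) @ H0 ⇒ log+=0
H0 returns (0, (0))
H1 returns ((0, (0)), 2)
= ((0, (0)), 2)

Answer: ((0, (0)), 2)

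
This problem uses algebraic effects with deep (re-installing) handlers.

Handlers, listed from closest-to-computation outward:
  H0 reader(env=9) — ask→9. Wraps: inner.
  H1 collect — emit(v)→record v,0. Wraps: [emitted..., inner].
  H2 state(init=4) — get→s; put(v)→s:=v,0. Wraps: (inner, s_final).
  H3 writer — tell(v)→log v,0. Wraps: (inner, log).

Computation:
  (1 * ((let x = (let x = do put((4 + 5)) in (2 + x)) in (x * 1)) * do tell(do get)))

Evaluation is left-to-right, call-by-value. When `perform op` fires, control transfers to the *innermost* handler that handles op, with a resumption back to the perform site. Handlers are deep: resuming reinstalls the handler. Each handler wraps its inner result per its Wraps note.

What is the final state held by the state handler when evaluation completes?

Answer: 9

Step-by-step:
put(9) @ H2 ⇒ s:=9
get @ H2 ⇒ 9
tell(9) @ H3 ⇒ log+=9
H0 returns 0
H1 returns [0]
H2 returns ([0], 9)
H3 returns (([0], 9), (9))
= (([0], 9), (9))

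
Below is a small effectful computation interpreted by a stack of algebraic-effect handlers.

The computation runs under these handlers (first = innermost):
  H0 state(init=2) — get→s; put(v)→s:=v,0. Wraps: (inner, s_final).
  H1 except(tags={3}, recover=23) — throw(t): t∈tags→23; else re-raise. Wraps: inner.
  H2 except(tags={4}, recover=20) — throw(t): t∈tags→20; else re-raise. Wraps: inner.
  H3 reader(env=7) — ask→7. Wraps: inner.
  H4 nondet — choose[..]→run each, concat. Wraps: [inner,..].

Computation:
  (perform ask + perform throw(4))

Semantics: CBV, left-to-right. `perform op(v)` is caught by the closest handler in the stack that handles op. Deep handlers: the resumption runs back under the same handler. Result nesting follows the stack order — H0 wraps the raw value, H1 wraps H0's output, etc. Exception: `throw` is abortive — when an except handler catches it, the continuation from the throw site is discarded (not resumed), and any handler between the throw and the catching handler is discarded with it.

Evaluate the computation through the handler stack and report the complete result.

Answer: [20]

Evaluation trace:
ask @ H3 ⇒ 7
throw(4) @ H1 re-raised
throw(4) @ H2 caught ⇒ 20
H3 returns 20
H4 returns [20]
= [20]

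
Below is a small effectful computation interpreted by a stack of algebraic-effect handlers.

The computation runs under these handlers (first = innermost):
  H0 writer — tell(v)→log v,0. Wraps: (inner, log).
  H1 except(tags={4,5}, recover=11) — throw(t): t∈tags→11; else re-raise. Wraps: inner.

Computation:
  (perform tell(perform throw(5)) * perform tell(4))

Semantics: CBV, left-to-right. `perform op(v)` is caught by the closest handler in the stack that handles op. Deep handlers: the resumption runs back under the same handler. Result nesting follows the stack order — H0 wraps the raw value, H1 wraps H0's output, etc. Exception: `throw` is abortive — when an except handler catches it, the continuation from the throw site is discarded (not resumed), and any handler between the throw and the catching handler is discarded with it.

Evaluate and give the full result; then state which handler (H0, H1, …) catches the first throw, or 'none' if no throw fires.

Step-by-step:
throw(5) @ H1 caught ⇒ 11
= 11

Answer: 11 ; first throw caught by: H1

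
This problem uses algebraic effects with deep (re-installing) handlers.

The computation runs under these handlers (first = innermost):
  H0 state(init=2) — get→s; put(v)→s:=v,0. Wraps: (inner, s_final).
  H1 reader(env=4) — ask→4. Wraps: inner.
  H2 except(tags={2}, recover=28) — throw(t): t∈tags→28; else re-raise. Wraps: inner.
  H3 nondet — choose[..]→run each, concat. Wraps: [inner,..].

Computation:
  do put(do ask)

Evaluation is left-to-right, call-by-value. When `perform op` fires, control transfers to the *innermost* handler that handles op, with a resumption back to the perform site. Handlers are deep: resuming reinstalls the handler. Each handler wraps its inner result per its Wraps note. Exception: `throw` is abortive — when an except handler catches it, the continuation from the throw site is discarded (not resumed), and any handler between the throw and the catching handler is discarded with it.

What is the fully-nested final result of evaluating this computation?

Answer: [(0, 4)]

Working:
ask @ H1 ⇒ 4
put(4) @ H0 ⇒ s:=4
H0 returns (0, 4)
H1 returns (0, 4)
H2 returns (0, 4)
H3 returns [(0, 4)]
= [(0, 4)]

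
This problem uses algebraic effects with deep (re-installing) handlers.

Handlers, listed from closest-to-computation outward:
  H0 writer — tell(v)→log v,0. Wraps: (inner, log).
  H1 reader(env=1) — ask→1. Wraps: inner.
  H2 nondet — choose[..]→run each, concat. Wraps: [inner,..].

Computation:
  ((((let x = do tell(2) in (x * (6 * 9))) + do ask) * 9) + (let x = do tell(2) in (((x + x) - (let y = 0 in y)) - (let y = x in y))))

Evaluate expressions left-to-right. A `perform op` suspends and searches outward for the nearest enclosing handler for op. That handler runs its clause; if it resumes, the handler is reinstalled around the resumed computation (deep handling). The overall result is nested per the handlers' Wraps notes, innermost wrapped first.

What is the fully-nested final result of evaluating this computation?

Answer: [(9, (2, 2))]

Evaluation trace:
tell(2) @ H0 ⇒ log+=2
ask @ H1 ⇒ 1
tell(2) @ H0 ⇒ log+=2
H0 returns (9, (2, 2))
H1 returns (9, (2, 2))
H2 returns [(9, (2, 2))]
= [(9, (2, 2))]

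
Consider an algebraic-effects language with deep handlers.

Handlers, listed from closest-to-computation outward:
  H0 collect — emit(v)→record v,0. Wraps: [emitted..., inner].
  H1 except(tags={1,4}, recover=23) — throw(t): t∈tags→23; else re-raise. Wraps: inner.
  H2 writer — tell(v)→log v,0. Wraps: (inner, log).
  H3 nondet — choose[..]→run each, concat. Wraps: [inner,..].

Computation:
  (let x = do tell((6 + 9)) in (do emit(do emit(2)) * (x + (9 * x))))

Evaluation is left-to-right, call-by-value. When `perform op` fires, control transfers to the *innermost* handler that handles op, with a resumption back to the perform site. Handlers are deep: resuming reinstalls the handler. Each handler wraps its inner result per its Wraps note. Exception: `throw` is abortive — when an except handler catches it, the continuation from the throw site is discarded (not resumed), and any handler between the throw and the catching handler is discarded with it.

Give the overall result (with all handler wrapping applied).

Answer: [([2, 0, 0], (15))]

Step-by-step:
tell(15) @ H2 ⇒ log+=15
emit(2) @ H0 ⇒ out+=2
emit(0) @ H0 ⇒ out+=0
H0 returns [2, 0, 0]
H1 returns [2, 0, 0]
H2 returns ([2, 0, 0], (15))
H3 returns [([2, 0, 0], (15))]
= [([2, 0, 0], (15))]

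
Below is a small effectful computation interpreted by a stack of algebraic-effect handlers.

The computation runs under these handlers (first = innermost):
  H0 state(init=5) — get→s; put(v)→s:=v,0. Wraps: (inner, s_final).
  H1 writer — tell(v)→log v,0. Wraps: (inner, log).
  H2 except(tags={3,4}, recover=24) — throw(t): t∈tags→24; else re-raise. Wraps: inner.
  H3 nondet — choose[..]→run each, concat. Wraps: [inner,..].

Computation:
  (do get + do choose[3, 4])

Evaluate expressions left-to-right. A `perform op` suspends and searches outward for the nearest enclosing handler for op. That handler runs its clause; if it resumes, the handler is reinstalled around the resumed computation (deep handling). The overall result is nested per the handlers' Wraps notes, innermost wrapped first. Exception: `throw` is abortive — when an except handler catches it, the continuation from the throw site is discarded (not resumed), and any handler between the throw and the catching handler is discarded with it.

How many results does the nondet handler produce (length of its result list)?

Answer: 2

Evaluation trace:
get @ H0 ⇒ 5
choose[3, 4] @ H3
  branch[0] choose=3:
    H0 returns (8, 5)
    H1 returns ((8, 5), ())
    H2 returns ((8, 5), ())
    H3 returns [((8, 5), ())]
  branch[1] choose=4:
    H0 returns (9, 5)
    H1 returns ((9, 5), ())
    H2 returns ((9, 5), ())
    H3 returns [((9, 5), ())]
= [((8, 5), ()), ((9, 5), ())]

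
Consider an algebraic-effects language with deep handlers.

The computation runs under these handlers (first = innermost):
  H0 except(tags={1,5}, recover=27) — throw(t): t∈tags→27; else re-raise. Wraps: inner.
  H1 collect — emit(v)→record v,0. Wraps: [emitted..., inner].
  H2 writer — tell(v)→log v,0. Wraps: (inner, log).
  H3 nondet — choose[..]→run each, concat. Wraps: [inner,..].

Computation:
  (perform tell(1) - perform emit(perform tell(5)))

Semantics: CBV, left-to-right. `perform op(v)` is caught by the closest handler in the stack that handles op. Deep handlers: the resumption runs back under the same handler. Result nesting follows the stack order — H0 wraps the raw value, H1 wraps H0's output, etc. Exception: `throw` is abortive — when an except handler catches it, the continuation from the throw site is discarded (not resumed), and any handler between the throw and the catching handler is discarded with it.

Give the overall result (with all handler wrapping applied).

Working:
tell(1) @ H2 ⇒ log+=1
tell(5) @ H2 ⇒ log+=5
emit(0) @ H1 ⇒ out+=0
H0 returns 0
H1 returns [0, 0]
H2 returns ([0, 0], (1, 5))
H3 returns [([0, 0], (1, 5))]
= [([0, 0], (1, 5))]

Answer: [([0, 0], (1, 5))]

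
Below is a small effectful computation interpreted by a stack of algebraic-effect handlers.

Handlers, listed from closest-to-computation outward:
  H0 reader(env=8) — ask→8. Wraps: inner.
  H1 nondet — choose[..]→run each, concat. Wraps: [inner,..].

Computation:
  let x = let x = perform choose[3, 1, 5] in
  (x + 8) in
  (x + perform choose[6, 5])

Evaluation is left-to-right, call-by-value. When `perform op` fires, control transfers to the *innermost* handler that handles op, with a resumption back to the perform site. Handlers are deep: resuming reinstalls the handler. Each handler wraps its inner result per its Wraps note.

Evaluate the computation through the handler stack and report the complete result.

Answer: [17, 16, 15, 14, 19, 18]

Working:
choose[3, 1, 5] @ H1
  branch[0] choose=3:
    choose[6, 5] @ H1
      branch[0] choose=6:
        H0 returns 17
        H1 returns [17]
      branch[1] choose=5:
        H0 returns 16
        H1 returns [16]
  branch[1] choose=1:
    choose[6, 5] @ H1
      branch[0] choose=6:
        H0 returns 15
        H1 returns [15]
      branch[1] choose=5:
        H0 returns 14
        H1 returns [14]
  branch[2] choose=5:
    choose[6, 5] @ H1
      branch[0] choose=6:
        H0 returns 19
        H1 returns [19]
      branch[1] choose=5:
        H0 returns 18
        H1 returns [18]
= [17, 16, 15, 14, 19, 18]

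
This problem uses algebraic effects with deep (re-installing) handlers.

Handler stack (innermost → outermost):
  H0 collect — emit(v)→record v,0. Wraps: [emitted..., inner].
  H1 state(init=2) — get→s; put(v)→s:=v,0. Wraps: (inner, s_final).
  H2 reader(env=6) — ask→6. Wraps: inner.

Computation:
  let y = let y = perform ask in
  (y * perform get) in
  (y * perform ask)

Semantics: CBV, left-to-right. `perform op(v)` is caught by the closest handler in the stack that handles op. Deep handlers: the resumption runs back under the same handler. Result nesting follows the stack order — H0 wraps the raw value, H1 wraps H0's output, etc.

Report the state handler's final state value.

Working:
ask @ H2 ⇒ 6
get @ H1 ⇒ 2
ask @ H2 ⇒ 6
H0 returns [72]
H1 returns ([72], 2)
H2 returns ([72], 2)
= ([72], 2)

Answer: 2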